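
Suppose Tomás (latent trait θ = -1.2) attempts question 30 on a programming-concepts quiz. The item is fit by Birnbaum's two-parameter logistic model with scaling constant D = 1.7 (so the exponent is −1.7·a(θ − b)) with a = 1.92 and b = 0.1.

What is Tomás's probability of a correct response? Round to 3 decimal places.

P(θ) = 1 / (1 + exp(−D·a(θ − b)))
Exponent: 1.7 × 1.92 × (-1.2 − 0.1) = -4.2432
1/(1 + e^{4.2432}) = 0.0142
P = 0.0142

0.014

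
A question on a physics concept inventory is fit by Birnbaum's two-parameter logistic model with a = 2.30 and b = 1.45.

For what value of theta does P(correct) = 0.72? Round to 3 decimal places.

1.861

P(theta) = 1 / (1 + exp(−a(theta − b)))
logit = ln(0.7200/0.2800) = 0.9445
theta = b + logit/(a) = 1.45 + 0.9445/2.3000 = 1.8606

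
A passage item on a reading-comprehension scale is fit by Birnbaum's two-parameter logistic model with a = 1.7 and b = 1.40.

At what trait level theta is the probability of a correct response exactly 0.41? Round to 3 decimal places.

1.186

P(theta) = 1 / (1 + exp(−a(theta − b)))
logit = ln(0.4100/0.5900) = -0.3640
theta = b + logit/(a) = 1.40 + (-0.3640)/1.7000 = 1.1859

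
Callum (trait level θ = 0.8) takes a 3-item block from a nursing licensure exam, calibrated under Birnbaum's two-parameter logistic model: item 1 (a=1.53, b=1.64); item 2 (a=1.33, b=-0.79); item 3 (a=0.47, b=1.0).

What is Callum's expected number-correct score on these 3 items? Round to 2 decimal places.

1.59

P(θ) = 1 / (1 + exp(−a(θ − b)))
P_1 = 1/(1+e^{1.2852}) = 0.2167
P_2 = 1/(1+e^{-2.1147}) = 0.8923
P_3 = 1/(1+e^{0.0940}) = 0.4765
E[score] = 0.2167 + 0.8923 + 0.4765 = 1.5855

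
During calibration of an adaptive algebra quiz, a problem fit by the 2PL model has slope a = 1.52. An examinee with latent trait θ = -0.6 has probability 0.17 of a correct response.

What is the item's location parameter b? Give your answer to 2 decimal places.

0.44

P(θ) = 1 / (1 + exp(−a(θ − b)))
logit(0.17) = ln(0.17/0.83) = -1.5856
b = θ − logit/(a) = -0.6 − (-1.5856)/1.5200 = 0.4432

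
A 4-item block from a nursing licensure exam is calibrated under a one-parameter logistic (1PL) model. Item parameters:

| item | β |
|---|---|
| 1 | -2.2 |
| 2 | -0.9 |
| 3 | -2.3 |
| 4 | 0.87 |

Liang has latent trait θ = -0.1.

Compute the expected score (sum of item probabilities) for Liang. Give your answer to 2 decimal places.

2.76

P(θ) = 1 / (1 + exp(−(θ − β)))
P_1 = 1/(1+e^{-2.1000}) = 0.8909
P_2 = 1/(1+e^{-0.8000}) = 0.6900
P_3 = 1/(1+e^{-2.2000}) = 0.9002
P_4 = 1/(1+e^{0.9700}) = 0.2749
E[score] = 0.8909 + 0.6900 + 0.9002 + 0.2749 = 2.7560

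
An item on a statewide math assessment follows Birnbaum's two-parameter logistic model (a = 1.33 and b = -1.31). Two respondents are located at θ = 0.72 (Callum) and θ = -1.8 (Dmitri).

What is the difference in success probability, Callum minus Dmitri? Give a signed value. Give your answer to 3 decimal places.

P(θ) = 1 / (1 + exp(−a(θ − b)))
P(Callum) = 0.9370  [exponent 2.6999]
P(Dmitri) = 0.3426  [exponent -0.6517]
Difference = 0.9370 − 0.3426 = 0.5944

0.594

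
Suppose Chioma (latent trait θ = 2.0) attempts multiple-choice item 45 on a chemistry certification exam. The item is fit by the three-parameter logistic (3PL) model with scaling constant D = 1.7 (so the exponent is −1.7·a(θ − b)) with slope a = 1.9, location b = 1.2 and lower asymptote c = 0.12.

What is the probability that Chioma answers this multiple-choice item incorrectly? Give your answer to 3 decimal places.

0.062

P(θ) = c + (1 − c) · 1 / (1 + exp(−D·a(θ − b)))
Exponent: 1.7 × 1.9 × (2.0 − 1.2) = 2.5840
1/(1 + e^{-2.5840}) = 0.9298
P = 0.12 + 0.88 × 0.9298 = 0.9382
P(incorrect) = 1 − 0.9382 = 0.0618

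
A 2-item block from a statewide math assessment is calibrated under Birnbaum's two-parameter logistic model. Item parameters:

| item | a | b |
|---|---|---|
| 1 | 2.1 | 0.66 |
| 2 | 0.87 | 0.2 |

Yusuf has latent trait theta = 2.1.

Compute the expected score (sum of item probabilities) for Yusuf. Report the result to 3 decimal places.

1.793

P(theta) = 1 / (1 + exp(−a(theta − b)))
P_1 = 1/(1+e^{-3.0240}) = 0.9536
P_2 = 1/(1+e^{-1.6530}) = 0.8393
E[score] = 0.9536 + 0.8393 = 1.7929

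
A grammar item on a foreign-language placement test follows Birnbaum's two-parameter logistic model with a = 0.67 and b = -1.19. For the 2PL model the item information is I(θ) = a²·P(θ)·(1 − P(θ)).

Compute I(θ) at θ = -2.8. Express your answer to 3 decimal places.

P = 1/(1+e^{1.0787}) = 0.2538
P(1−P) = 0.2538 × 0.7462 = 0.1894
I = a² × P(1−P) = 0.67² × 0.1894 = 0.08500

0.085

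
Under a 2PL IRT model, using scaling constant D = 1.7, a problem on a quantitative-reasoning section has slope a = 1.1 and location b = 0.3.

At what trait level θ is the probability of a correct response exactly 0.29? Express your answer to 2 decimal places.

-0.18

P(θ) = 1 / (1 + exp(−D·a(θ − b)))
logit = ln(0.2900/0.7100) = -0.8954
θ = b + logit/(1.7·a) = 0.3 + (-0.8954)/1.8700 = -0.1788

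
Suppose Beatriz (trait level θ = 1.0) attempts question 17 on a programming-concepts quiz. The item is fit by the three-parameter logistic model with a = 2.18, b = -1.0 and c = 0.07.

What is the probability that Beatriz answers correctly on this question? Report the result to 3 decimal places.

0.988

P(θ) = c + (1 − c) · 1 / (1 + exp(−a(θ − b)))
Exponent: 2.18 × (1.0 − (-1.0)) = 4.3600
1/(1 + e^{-4.3600}) = 0.9874
P = 0.07 + 0.93 × 0.9874 = 0.9883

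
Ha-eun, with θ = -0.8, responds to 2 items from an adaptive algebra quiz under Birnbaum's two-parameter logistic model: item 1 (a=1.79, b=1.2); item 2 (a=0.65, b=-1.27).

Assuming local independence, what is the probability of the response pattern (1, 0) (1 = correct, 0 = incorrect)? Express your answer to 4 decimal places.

0.0115

P(θ) = 1 / (1 + exp(−a(θ − b)))
P_1 = 1/(1+e^{3.5800}) = 0.0271
P_2 = 1/(1+e^{-0.3055}) = 0.5758
L = P_1 × (1−P_2) = 0.0271 × 0.4242 = 0.01150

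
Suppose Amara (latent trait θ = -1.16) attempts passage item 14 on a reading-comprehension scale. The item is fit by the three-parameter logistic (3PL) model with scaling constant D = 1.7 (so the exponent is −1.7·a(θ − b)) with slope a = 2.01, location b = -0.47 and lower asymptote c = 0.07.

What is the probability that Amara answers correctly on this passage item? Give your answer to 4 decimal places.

P(θ) = c + (1 − c) · 1 / (1 + exp(−D·a(θ − b)))
Exponent: 1.7 × 2.01 × (-1.16 − (-0.47)) = -2.3577
1/(1 + e^{2.3577}) = 0.0865
P = 0.07 + 0.93 × 0.0865 = 0.1504

0.1504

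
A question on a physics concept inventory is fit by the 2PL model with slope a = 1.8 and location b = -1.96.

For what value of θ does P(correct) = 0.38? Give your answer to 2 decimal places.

-2.23

P(θ) = 1 / (1 + exp(−a(θ − b)))
logit = ln(0.3800/0.6200) = -0.4895
θ = b + logit/(a) = -1.96 + (-0.4895)/1.8000 = -2.2320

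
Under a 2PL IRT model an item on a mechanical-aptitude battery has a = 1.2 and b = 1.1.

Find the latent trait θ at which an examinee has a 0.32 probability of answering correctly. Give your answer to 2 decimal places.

0.47

P(θ) = 1 / (1 + exp(−a(θ − b)))
logit = ln(0.3200/0.6800) = -0.7538
θ = b + logit/(a) = 1.1 + (-0.7538)/1.2000 = 0.4719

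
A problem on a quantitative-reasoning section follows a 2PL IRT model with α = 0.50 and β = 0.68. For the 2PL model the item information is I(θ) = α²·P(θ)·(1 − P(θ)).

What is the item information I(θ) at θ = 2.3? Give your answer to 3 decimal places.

P = 1/(1+e^{-0.8100}) = 0.6921
P(1−P) = 0.6921 × 0.3079 = 0.2131
I = α² × P(1−P) = 0.50² × 0.2131 = 0.05327

0.053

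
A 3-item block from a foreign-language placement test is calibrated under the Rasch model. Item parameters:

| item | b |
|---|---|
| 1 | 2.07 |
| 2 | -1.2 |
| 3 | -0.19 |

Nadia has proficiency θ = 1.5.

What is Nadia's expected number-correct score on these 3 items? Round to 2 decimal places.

P(θ) = 1 / (1 + exp(−(θ − b)))
P_1 = 1/(1+e^{0.5700}) = 0.3612
P_2 = 1/(1+e^{-2.7000}) = 0.9370
P_3 = 1/(1+e^{-1.6900}) = 0.8442
E[score] = 0.3612 + 0.9370 + 0.8442 = 2.1425

2.14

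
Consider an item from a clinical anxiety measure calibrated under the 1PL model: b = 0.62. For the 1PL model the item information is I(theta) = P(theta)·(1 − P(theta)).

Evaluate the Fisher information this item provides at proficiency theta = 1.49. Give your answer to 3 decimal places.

0.208

P = 1/(1+e^{-0.8700}) = 0.7047
P(1−P) = 0.7047 × 0.2953 = 0.2081
I = P(1−P) = 0.20808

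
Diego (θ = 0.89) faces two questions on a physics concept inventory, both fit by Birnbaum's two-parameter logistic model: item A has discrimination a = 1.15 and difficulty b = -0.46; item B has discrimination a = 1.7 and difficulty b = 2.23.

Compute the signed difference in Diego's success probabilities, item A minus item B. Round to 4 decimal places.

P(θ) = 1 / (1 + exp(−a(θ − b)))
P_A = 0.8253
P_B = 0.0930
P_A − P_B = 0.7323

0.7323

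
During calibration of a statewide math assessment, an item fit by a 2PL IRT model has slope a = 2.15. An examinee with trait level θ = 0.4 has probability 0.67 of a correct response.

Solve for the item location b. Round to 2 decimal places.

P(θ) = 1 / (1 + exp(−a(θ − b)))
logit(0.67) = ln(0.67/0.33) = 0.7082
b = θ − logit/(a) = 0.4 − 0.7082/2.1500 = 0.0706

0.07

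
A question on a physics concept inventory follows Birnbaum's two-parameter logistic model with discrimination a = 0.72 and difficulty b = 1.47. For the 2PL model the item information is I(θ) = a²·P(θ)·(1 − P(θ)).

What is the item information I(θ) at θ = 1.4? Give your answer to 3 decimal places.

P = 1/(1+e^{0.0504}) = 0.4874
P(1−P) = 0.4874 × 0.5126 = 0.2498
I = a² × P(1−P) = 0.72² × 0.2498 = 0.12952

0.130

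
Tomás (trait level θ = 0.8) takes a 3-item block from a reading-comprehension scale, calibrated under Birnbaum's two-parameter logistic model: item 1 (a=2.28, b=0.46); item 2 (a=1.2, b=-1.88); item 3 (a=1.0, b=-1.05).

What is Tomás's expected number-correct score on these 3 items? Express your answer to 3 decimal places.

P(θ) = 1 / (1 + exp(−a(θ − b)))
P_1 = 1/(1+e^{-0.7752}) = 0.6846
P_2 = 1/(1+e^{-3.2160}) = 0.9614
P_3 = 1/(1+e^{-1.8500}) = 0.8641
E[score] = 0.6846 + 0.9614 + 0.8641 = 2.5102

2.510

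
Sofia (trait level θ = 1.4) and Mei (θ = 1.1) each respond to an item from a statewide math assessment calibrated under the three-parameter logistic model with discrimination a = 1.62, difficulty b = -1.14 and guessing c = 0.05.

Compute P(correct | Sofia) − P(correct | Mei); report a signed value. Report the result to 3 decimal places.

0.009

P(θ) = c + (1 − c) · 1 / (1 + exp(−a(θ − b)))
P(Sofia) = 0.9847  [exponent 4.1148]
P(Mei) = 0.9754  [exponent 3.6288]
Difference = 0.9847 − 0.9754 = 0.0093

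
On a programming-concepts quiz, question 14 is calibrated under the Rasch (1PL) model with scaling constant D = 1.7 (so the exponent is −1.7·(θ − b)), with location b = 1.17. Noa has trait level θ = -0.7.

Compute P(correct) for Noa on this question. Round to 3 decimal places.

0.040

P(θ) = 1 / (1 + exp(−D·(θ − b)))
Exponent: 1.7 × (-0.7 − 1.17) = -3.1790
1/(1 + e^{3.1790}) = 0.0400
P = 0.0400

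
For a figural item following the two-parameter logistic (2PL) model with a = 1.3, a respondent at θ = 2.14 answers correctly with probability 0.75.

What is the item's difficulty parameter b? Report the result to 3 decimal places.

P(θ) = 1 / (1 + exp(−a(θ − b)))
logit(0.75) = ln(0.75/0.25) = 1.0986
b = θ − logit/(a) = 2.14 − 1.0986/1.3000 = 1.2949

1.295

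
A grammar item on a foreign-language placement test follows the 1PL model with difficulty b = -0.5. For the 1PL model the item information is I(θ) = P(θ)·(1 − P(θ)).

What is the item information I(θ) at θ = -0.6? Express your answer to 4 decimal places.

P = 1/(1+e^{0.1000}) = 0.4750
P(1−P) = 0.4750 × 0.5250 = 0.2494
I = P(1−P) = 0.24938

0.2494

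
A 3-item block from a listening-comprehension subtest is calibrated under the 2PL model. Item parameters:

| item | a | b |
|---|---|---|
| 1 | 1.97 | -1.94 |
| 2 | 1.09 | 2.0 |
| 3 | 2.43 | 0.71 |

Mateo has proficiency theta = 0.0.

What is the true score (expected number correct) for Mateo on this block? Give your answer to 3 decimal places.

1.231

P(theta) = 1 / (1 + exp(−a(theta − b)))
P_1 = 1/(1+e^{-3.8218}) = 0.9786
P_2 = 1/(1+e^{2.1800}) = 0.1016
P_3 = 1/(1+e^{1.7253}) = 0.1512
E[score] = 0.9786 + 0.1016 + 0.1512 = 1.2313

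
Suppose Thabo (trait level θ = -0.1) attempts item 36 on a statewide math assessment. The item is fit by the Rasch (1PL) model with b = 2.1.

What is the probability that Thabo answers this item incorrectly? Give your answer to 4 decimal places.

0.9002

P(θ) = 1 / (1 + exp(−(θ − b)))
Exponent: (-0.1 − 2.1) = -2.2000
1/(1 + e^{2.2000}) = 0.0998
P = 0.0998
P(incorrect) = 1 − 0.0998 = 0.9002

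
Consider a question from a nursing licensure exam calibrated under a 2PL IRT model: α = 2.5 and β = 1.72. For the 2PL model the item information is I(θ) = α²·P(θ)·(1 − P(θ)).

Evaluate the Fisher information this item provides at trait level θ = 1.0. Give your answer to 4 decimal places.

0.7608

P = 1/(1+e^{1.8000}) = 0.1419
P(1−P) = 0.1419 × 0.8581 = 0.1217
I = α² × P(1−P) = 2.5² × 0.1217 = 0.76081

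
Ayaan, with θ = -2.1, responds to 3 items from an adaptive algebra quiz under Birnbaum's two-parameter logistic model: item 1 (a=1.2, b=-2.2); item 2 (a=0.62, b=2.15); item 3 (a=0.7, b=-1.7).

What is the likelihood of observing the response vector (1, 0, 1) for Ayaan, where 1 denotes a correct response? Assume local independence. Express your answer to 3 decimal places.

P(θ) = 1 / (1 + exp(−a(θ − b)))
P_1 = 1/(1+e^{-0.1200}) = 0.5300
P_2 = 1/(1+e^{2.6350}) = 0.0669
P_3 = 1/(1+e^{0.2800}) = 0.4305
L = P_1 × (1−P_2) × P_3 = 0.5300 × 0.9331 × 0.4305 = 0.21286

0.213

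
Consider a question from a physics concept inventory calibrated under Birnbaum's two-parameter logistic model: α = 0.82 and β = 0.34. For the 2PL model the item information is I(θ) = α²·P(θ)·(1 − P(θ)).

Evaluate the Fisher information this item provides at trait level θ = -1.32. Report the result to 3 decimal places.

0.109

P = 1/(1+e^{1.3612}) = 0.2040
P(1−P) = 0.2040 × 0.7960 = 0.1624
I = α² × P(1−P) = 0.82² × 0.1624 = 0.10921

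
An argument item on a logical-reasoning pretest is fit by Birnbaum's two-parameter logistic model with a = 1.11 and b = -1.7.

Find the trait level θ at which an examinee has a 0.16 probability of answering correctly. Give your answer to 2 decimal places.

-3.19

P(θ) = 1 / (1 + exp(−a(θ − b)))
logit = ln(0.1600/0.8400) = -1.6582
θ = b + logit/(a) = -1.7 + (-1.6582)/1.1100 = -3.1939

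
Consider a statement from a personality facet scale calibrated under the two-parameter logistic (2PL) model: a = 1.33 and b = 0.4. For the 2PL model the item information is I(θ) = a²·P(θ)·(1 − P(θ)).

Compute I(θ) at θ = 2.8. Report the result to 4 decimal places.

0.0671

P = 1/(1+e^{-3.1920}) = 0.9605
P(1−P) = 0.9605 × 0.0395 = 0.0379
I = a² × P(1−P) = 1.33² × 0.0379 = 0.06706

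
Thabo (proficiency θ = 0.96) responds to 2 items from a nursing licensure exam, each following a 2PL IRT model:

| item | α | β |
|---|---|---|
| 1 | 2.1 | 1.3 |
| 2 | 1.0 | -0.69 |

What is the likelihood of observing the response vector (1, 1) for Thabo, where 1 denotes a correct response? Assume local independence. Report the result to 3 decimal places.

0.276

P(θ) = 1 / (1 + exp(−α(θ − β)))
P_1 = 1/(1+e^{0.7140}) = 0.3287
P_2 = 1/(1+e^{-1.6500}) = 0.8389
L = P_1 × P_2 = 0.3287 × 0.8389 = 0.27576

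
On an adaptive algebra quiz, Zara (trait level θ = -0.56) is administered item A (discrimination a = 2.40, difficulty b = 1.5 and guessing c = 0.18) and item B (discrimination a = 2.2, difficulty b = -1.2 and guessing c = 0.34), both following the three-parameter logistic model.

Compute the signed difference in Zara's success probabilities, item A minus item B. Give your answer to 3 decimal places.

P(θ) = c + (1 − c) · 1 / (1 + exp(−a(θ − b)))
P_A = 0.1858
P_B = 0.8703
P_A − P_B = -0.6845

-0.684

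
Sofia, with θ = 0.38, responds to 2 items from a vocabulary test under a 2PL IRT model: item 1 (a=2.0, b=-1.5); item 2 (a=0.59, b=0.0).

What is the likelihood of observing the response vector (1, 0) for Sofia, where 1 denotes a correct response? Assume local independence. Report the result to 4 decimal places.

P(θ) = 1 / (1 + exp(−a(θ − b)))
P_1 = 1/(1+e^{-3.7600}) = 0.9772
P_2 = 1/(1+e^{-0.2242}) = 0.5558
L = P_1 × (1−P_2) = 0.9772 × 0.4442 = 0.43408

0.4341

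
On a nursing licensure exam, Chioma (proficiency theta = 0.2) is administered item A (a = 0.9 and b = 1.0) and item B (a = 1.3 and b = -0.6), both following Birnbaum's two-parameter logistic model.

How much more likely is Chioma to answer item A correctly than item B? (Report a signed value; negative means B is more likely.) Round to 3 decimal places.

-0.411

P(theta) = 1 / (1 + exp(−a(theta − b)))
P_A = 0.3274
P_B = 0.7389
P_A − P_B = -0.4115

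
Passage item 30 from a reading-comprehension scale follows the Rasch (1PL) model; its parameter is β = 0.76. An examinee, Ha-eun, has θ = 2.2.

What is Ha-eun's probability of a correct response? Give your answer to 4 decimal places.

0.8085

P(θ) = 1 / (1 + exp(−(θ − β)))
Exponent: (2.2 − 0.76) = 1.4400
1/(1 + e^{-1.4400}) = 0.8085
P = 0.8085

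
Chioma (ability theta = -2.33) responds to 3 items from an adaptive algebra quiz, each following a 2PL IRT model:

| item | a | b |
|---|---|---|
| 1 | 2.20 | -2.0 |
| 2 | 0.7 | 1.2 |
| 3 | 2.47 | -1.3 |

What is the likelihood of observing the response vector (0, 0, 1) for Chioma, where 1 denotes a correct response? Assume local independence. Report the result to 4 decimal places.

0.0453

P(theta) = 1 / (1 + exp(−a(theta − b)))
P_1 = 1/(1+e^{0.7260}) = 0.3261
P_2 = 1/(1+e^{2.4710}) = 0.0779
P_3 = 1/(1+e^{2.5441}) = 0.0728
L = (1−P_1) × (1−P_2) × P_3 = 0.6739 × 0.9221 × 0.0728 = 0.04525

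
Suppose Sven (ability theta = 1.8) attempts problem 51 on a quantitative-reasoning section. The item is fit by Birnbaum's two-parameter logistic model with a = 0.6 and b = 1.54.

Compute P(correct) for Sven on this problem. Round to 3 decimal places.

0.539

P(theta) = 1 / (1 + exp(−a(theta − b)))
Exponent: 0.6 × (1.8 − 1.54) = 0.1560
1/(1 + e^{-0.1560}) = 0.5389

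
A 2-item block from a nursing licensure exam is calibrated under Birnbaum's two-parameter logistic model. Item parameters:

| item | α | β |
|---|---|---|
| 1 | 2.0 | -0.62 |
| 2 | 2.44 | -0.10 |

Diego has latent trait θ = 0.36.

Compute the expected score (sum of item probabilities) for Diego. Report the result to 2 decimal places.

P(θ) = 1 / (1 + exp(−α(θ − β)))
P_1 = 1/(1+e^{-1.9600}) = 0.8765
P_2 = 1/(1+e^{-1.1224}) = 0.7544
E[score] = 0.8765 + 0.7544 = 1.6310

1.63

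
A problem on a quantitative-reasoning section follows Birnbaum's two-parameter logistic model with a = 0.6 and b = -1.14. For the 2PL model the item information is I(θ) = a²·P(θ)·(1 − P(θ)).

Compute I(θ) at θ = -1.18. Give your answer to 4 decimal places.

0.0900

P = 1/(1+e^{0.0240}) = 0.4940
P(1−P) = 0.4940 × 0.5060 = 0.2500
I = a² × P(1−P) = 0.6² × 0.2500 = 0.08999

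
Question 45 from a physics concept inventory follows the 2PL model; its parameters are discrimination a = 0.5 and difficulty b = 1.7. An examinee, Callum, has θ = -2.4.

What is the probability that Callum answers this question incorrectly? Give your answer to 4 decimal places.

0.8859

P(θ) = 1 / (1 + exp(−a(θ − b)))
Exponent: 0.5 × (-2.4 − 1.7) = -2.0500
1/(1 + e^{2.0500}) = 0.1141
P(incorrect) = 1 − 0.1141 = 0.8859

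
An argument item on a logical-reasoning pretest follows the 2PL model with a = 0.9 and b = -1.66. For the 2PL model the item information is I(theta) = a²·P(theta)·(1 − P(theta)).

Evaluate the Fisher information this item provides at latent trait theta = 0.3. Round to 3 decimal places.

0.101

P = 1/(1+e^{-1.7640}) = 0.8537
P(1−P) = 0.8537 × 0.1463 = 0.1249
I = a² × P(1−P) = 0.9² × 0.1249 = 0.10116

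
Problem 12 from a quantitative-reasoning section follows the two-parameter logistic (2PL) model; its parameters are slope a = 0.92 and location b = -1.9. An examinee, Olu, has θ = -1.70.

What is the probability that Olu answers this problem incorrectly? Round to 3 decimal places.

P(θ) = 1 / (1 + exp(−a(θ − b)))
Exponent: 0.92 × (-1.70 − (-1.9)) = 0.1840
1/(1 + e^{-0.1840}) = 0.5459
P(incorrect) = 1 − 0.5459 = 0.4541

0.454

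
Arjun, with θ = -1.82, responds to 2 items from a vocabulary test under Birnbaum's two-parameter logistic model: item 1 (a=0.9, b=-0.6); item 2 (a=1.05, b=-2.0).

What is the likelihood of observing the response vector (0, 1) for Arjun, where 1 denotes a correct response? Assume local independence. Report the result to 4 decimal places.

0.4103

P(θ) = 1 / (1 + exp(−a(θ − b)))
P_1 = 1/(1+e^{1.0980}) = 0.2501
P_2 = 1/(1+e^{-0.1890}) = 0.5471
L = (1−P_1) × P_2 = 0.7499 × 0.5471 = 0.41027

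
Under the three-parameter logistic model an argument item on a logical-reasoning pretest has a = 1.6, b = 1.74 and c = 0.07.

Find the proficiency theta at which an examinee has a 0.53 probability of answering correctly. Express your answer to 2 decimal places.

P(theta) = c + (1 − c) · 1 / (1 + exp(−a(theta − b)))
Remove guessing floor: (0.53 − 0.07)/(1 − 0.07) = 0.4946
logit = ln(0.4946/0.5054) = -0.0215
theta = b + logit/(a) = 1.74 + (-0.0215)/1.6000 = 1.7266

1.73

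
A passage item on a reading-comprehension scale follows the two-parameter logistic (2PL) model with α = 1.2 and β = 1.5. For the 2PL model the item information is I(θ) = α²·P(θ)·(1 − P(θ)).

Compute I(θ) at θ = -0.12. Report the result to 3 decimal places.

0.158

P = 1/(1+e^{1.9440}) = 0.1252
P(1−P) = 0.1252 × 0.8748 = 0.1095
I = α² × P(1−P) = 1.2² × 0.1095 = 0.15773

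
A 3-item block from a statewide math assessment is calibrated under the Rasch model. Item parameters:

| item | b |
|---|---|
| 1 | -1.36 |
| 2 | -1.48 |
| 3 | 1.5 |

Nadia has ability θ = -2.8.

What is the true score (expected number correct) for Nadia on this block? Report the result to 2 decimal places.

P(θ) = 1 / (1 + exp(−(θ − b)))
P_1 = 1/(1+e^{1.4400}) = 0.1915
P_2 = 1/(1+e^{1.3200}) = 0.2108
P_3 = 1/(1+e^{4.3000}) = 0.0134
E[score] = 0.1915 + 0.2108 + 0.0134 = 0.4158

0.42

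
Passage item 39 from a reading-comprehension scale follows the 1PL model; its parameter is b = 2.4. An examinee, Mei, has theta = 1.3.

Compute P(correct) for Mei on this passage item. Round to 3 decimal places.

0.250

P(theta) = 1 / (1 + exp(−(theta − b)))
Exponent: (1.3 − 2.4) = -1.1000
1/(1 + e^{1.1000}) = 0.2497
P = 0.2497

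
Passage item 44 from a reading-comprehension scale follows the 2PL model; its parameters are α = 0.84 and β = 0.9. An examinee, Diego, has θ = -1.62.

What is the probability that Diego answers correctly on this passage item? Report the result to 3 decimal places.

0.107

P(θ) = 1 / (1 + exp(−α(θ − β)))
Exponent: 0.84 × (-1.62 − 0.9) = -2.1168
1/(1 + e^{2.1168}) = 0.1075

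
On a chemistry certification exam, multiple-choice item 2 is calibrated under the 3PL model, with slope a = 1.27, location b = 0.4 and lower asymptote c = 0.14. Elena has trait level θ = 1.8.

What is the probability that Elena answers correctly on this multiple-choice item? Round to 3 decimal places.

0.876

P(θ) = c + (1 − c) · 1 / (1 + exp(−a(θ − b)))
Exponent: 1.27 × (1.8 − 0.4) = 1.7780
1/(1 + e^{-1.7780}) = 0.8554
P = 0.14 + 0.86 × 0.8554 = 0.8757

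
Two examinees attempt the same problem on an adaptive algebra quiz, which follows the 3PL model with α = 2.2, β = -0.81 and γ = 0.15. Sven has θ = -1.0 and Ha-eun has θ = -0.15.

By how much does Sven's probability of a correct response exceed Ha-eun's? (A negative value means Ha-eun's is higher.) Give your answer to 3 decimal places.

P(θ) = γ + (1 − γ) · 1 / (1 + exp(−α(θ − β)))
P(Sven) = 0.4874  [exponent -0.4180]
P(Ha-eun) = 0.8388  [exponent 1.4520]
Difference = 0.4874 − 0.8388 = -0.3513

-0.351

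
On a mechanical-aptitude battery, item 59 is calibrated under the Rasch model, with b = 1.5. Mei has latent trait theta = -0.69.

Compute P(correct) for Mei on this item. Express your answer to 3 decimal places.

P(theta) = 1 / (1 + exp(−(theta − b)))
Exponent: (-0.69 − 1.5) = -2.1900
1/(1 + e^{2.1900}) = 0.1007
P = 0.1007

0.101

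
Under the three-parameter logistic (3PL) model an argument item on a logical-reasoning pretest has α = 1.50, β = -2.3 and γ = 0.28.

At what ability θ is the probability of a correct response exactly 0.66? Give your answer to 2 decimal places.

-2.23

P(θ) = γ + (1 − γ) · 1 / (1 + exp(−α(θ − β)))
Remove guessing floor: (0.66 − 0.28)/(1 − 0.28) = 0.5278
logit = ln(0.5278/0.4722) = 0.1112
θ = β + logit/(α) = -2.3 + 0.1112/1.5000 = -2.2258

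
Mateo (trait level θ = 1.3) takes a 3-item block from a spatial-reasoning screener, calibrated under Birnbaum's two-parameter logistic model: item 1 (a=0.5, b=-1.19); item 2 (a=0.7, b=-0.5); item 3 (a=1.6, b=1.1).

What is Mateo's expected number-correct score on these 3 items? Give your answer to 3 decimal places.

P(θ) = 1 / (1 + exp(−a(θ − b)))
P_1 = 1/(1+e^{-1.2450}) = 0.7764
P_2 = 1/(1+e^{-1.2600}) = 0.7790
P_3 = 1/(1+e^{-0.3200}) = 0.5793
E[score] = 0.7764 + 0.7790 + 0.5793 = 2.1348

2.135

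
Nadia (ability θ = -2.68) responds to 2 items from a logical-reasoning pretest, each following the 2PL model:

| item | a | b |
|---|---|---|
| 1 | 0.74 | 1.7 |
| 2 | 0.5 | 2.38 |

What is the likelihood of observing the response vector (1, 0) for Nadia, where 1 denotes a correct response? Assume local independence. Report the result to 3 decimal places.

P(θ) = 1 / (1 + exp(−a(θ − b)))
P_1 = 1/(1+e^{3.2412}) = 0.0376
P_2 = 1/(1+e^{2.5300}) = 0.0738
L = P_1 × (1−P_2) = 0.0376 × 0.9262 = 0.03487

0.035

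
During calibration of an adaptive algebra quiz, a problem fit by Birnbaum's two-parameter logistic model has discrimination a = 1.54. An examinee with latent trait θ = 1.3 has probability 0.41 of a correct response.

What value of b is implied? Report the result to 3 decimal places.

P(θ) = 1 / (1 + exp(−a(θ − b)))
logit(0.41) = ln(0.41/0.59) = -0.3640
b = θ − logit/(a) = 1.3 − (-0.3640)/1.5400 = 1.5363

1.536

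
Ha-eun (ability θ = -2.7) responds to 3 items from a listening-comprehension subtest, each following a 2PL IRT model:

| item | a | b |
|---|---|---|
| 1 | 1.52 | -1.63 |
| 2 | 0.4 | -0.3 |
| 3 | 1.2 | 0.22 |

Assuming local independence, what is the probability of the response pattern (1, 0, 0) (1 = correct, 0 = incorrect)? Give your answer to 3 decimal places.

P(θ) = 1 / (1 + exp(−a(θ − b)))
P_1 = 1/(1+e^{1.6264}) = 0.1643
P_2 = 1/(1+e^{0.9600}) = 0.2769
P_3 = 1/(1+e^{3.5040}) = 0.0292
L = P_1 × (1−P_2) × (1−P_3) = 0.1643 × 0.7231 × 0.9708 = 0.11536

0.115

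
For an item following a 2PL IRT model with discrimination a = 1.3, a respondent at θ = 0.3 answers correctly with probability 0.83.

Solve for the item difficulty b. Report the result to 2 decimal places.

P(θ) = 1 / (1 + exp(−a(θ − b)))
logit(0.83) = ln(0.83/0.17) = 1.5856
b = θ − logit/(a) = 0.3 − 1.5856/1.3000 = -0.9197

-0.92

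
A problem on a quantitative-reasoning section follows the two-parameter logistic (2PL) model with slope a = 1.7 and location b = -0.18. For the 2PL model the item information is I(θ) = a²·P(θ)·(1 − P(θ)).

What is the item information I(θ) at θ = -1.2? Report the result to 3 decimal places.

P = 1/(1+e^{1.7340}) = 0.1501
P(1−P) = 0.1501 × 0.8499 = 0.1276
I = a² × P(1−P) = 1.7² × 0.1276 = 0.36863

0.369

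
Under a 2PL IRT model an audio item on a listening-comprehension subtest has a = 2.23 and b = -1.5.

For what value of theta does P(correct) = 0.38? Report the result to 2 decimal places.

P(theta) = 1 / (1 + exp(−a(theta − b)))
logit = ln(0.3800/0.6200) = -0.4895
theta = b + logit/(a) = -1.5 + (-0.4895)/2.2300 = -1.7195

-1.72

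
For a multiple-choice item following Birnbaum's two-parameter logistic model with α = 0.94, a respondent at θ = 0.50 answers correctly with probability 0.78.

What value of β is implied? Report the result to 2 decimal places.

P(θ) = 1 / (1 + exp(−α(θ − β)))
logit(0.78) = ln(0.78/0.22) = 1.2657
β = θ − logit/(α) = 0.50 − 1.2657/0.9400 = -0.8465

-0.85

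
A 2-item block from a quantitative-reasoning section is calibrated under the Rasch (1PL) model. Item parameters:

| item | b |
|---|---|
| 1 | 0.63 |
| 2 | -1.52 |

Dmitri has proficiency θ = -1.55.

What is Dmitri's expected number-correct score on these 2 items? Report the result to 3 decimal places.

P(θ) = 1 / (1 + exp(−(θ − b)))
P_1 = 1/(1+e^{2.1800}) = 0.1016
P_2 = 1/(1+e^{0.0300}) = 0.4925
E[score] = 0.1016 + 0.4925 = 0.5941

0.594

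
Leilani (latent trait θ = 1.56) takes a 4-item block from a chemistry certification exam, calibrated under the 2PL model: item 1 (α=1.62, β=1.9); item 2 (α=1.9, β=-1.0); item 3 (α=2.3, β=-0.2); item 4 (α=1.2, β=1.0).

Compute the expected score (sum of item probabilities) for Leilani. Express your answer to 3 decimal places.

P(θ) = 1 / (1 + exp(−α(θ − β)))
P_1 = 1/(1+e^{0.5508}) = 0.3657
P_2 = 1/(1+e^{-4.8640}) = 0.9923
P_3 = 1/(1+e^{-4.0480}) = 0.9828
P_4 = 1/(1+e^{-0.6720}) = 0.6620
E[score] = 0.3657 + 0.9923 + 0.9828 + 0.6620 = 3.0028

3.003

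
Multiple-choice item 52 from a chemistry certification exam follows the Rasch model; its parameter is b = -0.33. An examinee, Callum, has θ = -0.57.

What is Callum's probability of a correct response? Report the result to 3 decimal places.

P(θ) = 1 / (1 + exp(−(θ − b)))
Exponent: (-0.57 − (-0.33)) = -0.2400
1/(1 + e^{0.2400}) = 0.4403
P = 0.4403

0.440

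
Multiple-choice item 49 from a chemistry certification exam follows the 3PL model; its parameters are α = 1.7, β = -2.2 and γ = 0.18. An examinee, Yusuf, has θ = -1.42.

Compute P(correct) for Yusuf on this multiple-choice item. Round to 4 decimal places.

P(θ) = γ + (1 − γ) · 1 / (1 + exp(−α(θ − β)))
Exponent: 1.7 × (-1.42 − (-2.2)) = 1.3260
1/(1 + e^{-1.3260}) = 0.7902
P = 0.18 + 0.82 × 0.7902 = 0.8279

0.8279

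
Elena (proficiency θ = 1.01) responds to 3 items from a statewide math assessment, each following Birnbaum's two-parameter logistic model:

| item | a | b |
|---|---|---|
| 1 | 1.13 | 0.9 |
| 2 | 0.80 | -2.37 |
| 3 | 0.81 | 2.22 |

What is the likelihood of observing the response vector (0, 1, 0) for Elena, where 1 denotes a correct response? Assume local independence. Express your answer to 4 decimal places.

P(θ) = 1 / (1 + exp(−a(θ − b)))
P_1 = 1/(1+e^{-0.1243}) = 0.5310
P_2 = 1/(1+e^{-2.7040}) = 0.9373
P_3 = 1/(1+e^{0.9801}) = 0.2729
L = (1−P_1) × P_2 × (1−P_3) = 0.4690 × 0.9373 × 0.7271 = 0.31960

0.3196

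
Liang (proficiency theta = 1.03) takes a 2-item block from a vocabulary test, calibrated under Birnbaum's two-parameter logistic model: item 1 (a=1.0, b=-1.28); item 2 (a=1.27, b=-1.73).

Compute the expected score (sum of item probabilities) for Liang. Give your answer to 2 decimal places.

P(theta) = 1 / (1 + exp(−a(theta − b)))
P_1 = 1/(1+e^{-2.3100}) = 0.9097
P_2 = 1/(1+e^{-3.5052}) = 0.9708
E[score] = 0.9097 + 0.9708 = 1.8805

1.88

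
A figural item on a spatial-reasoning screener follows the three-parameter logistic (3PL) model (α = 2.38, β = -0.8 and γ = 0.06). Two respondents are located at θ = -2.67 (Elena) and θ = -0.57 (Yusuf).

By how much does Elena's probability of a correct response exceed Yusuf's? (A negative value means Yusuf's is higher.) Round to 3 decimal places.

P(θ) = γ + (1 − γ) · 1 / (1 + exp(−α(θ − β)))
P(Elena) = 0.0708  [exponent -4.4506]
P(Yusuf) = 0.6555  [exponent 0.5474]
Difference = 0.0708 − 0.6555 = -0.5847

-0.585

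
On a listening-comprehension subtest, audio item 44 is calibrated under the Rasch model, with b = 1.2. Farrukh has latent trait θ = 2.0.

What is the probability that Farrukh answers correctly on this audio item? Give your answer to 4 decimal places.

0.6900

P(θ) = 1 / (1 + exp(−(θ − b)))
Exponent: (2.0 − 1.2) = 0.8000
1/(1 + e^{-0.8000}) = 0.6900
P = 0.6900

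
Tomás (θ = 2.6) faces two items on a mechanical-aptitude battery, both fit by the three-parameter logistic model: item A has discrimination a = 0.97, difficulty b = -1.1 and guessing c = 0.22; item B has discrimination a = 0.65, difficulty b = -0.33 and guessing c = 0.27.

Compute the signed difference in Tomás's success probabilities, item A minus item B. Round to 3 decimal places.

0.074

P(θ) = c + (1 − c) · 1 / (1 + exp(−a(θ − b)))
P_A = 0.9790
P_B = 0.9054
P_A − P_B = 0.0736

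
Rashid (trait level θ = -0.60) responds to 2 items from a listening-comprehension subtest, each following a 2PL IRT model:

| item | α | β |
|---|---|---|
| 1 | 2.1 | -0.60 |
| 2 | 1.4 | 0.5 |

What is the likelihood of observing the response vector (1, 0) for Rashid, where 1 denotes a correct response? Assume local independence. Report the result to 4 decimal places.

0.4117

P(θ) = 1 / (1 + exp(−α(θ − β)))
P_1 = 1/(1+e^{0.0000}) = 0.5000
P_2 = 1/(1+e^{1.5400}) = 0.1765
L = P_1 × (1−P_2) = 0.5000 × 0.8235 = 0.41173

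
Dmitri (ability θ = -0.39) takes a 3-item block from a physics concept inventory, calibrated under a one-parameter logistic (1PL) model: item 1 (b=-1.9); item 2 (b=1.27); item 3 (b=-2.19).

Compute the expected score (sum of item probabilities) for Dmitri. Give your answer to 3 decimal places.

P(θ) = 1 / (1 + exp(−(θ − b)))
P_1 = 1/(1+e^{-1.5100}) = 0.8191
P_2 = 1/(1+e^{1.6600}) = 0.1598
P_3 = 1/(1+e^{-1.8000}) = 0.8581
E[score] = 0.8191 + 0.1598 + 0.8581 = 1.8370

1.837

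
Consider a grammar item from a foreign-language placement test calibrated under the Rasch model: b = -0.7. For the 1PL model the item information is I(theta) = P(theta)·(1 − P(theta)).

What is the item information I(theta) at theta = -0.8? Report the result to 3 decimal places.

0.249

P = 1/(1+e^{0.1000}) = 0.4750
P(1−P) = 0.4750 × 0.5250 = 0.2494
I = P(1−P) = 0.24938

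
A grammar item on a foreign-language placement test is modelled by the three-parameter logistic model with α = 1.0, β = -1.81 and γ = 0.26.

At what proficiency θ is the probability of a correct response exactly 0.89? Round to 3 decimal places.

P(θ) = γ + (1 − γ) · 1 / (1 + exp(−α(θ − β)))
Remove guessing floor: (0.89 − 0.26)/(1 − 0.26) = 0.8514
logit = ln(0.8514/0.1486) = 1.7452
θ = β + logit/(α) = -1.81 + 1.7452/1.0000 = -0.0648

-0.065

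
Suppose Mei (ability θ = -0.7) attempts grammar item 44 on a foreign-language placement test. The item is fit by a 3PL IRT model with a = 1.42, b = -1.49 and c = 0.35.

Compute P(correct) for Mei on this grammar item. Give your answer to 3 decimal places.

P(θ) = c + (1 − c) · 1 / (1 + exp(−a(θ − b)))
Exponent: 1.42 × (-0.7 − (-1.49)) = 1.1218
1/(1 + e^{-1.1218}) = 0.7543
P = 0.35 + 0.65 × 0.7543 = 0.8403

0.840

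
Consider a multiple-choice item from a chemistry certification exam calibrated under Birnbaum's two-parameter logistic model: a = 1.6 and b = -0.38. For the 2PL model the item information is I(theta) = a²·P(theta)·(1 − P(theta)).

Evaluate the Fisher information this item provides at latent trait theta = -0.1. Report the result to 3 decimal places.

0.609

P = 1/(1+e^{-0.4480}) = 0.6102
P(1−P) = 0.6102 × 0.3898 = 0.2379
I = a² × P(1−P) = 1.6² × 0.2379 = 0.60893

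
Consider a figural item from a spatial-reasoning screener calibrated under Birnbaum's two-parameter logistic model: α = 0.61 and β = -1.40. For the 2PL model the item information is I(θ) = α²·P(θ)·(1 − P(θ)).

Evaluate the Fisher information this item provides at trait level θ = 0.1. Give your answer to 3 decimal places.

P = 1/(1+e^{-0.9150}) = 0.7140
P(1−P) = 0.7140 × 0.2860 = 0.2042
I = α² × P(1−P) = 0.61² × 0.2042 = 0.07598

0.076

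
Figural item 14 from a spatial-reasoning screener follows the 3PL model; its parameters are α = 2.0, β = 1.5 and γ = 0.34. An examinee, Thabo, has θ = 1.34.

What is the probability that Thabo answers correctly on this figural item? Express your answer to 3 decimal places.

P(θ) = γ + (1 − γ) · 1 / (1 + exp(−α(θ − β)))
Exponent: 2.0 × (1.34 − 1.5) = -0.3200
1/(1 + e^{0.3200}) = 0.4207
P = 0.34 + 0.66 × 0.4207 = 0.6176

0.618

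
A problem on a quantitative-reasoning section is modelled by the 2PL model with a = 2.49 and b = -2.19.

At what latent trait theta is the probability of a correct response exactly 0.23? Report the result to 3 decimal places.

-2.675

P(theta) = 1 / (1 + exp(−a(theta − b)))
logit = ln(0.2300/0.7700) = -1.2083
theta = b + logit/(a) = -2.19 + (-1.2083)/2.4900 = -2.6753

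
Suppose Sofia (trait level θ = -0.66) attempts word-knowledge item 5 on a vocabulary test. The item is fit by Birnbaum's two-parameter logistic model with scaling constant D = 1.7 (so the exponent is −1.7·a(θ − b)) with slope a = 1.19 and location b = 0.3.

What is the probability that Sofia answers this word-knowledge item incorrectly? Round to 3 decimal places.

0.875

P(θ) = 1 / (1 + exp(−D·a(θ − b)))
Exponent: 1.7 × 1.19 × (-0.66 − 0.3) = -1.9421
1/(1 + e^{1.9421}) = 0.1254
P = 0.1254
P(incorrect) = 1 − 0.1254 = 0.8746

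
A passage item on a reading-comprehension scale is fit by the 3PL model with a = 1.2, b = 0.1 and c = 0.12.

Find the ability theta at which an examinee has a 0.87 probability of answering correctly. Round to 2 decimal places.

1.56

P(theta) = c + (1 − c) · 1 / (1 + exp(−a(theta − b)))
Remove guessing floor: (0.87 − 0.12)/(1 − 0.12) = 0.8523
logit = ln(0.8523/0.1477) = 1.7525
theta = b + logit/(a) = 0.1 + 1.7525/1.2000 = 1.5604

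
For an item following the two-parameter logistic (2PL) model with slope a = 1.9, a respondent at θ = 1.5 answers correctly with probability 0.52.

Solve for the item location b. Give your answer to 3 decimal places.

1.458

P(θ) = 1 / (1 + exp(−a(θ − b)))
logit(0.52) = ln(0.52/0.48) = 0.0800
b = θ − logit/(a) = 1.5 − 0.0800/1.9000 = 1.4579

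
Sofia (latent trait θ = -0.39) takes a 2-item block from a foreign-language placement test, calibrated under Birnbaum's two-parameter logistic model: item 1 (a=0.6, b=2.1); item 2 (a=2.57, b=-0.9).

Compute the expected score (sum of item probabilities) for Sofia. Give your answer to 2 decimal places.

P(θ) = 1 / (1 + exp(−a(θ − b)))
P_1 = 1/(1+e^{1.4940}) = 0.1833
P_2 = 1/(1+e^{-1.3107}) = 0.7876
E[score] = 0.1833 + 0.7876 = 0.9710

0.97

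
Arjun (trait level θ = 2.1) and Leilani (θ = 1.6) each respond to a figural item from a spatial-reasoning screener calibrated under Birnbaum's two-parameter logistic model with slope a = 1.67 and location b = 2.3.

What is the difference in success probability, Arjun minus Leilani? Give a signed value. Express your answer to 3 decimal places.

0.180

P(θ) = 1 / (1 + exp(−a(θ − b)))
P(Arjun) = 0.4173  [exponent -0.3340]
P(Leilani) = 0.2370  [exponent -1.1690]
Difference = 0.4173 − 0.2370 = 0.1802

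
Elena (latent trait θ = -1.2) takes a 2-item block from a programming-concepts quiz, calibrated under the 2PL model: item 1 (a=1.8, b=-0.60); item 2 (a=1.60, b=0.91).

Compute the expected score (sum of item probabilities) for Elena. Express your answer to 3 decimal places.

0.287

P(θ) = 1 / (1 + exp(−a(θ − b)))
P_1 = 1/(1+e^{1.0800}) = 0.2535
P_2 = 1/(1+e^{3.3760}) = 0.0331
E[score] = 0.2535 + 0.0331 = 0.2866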